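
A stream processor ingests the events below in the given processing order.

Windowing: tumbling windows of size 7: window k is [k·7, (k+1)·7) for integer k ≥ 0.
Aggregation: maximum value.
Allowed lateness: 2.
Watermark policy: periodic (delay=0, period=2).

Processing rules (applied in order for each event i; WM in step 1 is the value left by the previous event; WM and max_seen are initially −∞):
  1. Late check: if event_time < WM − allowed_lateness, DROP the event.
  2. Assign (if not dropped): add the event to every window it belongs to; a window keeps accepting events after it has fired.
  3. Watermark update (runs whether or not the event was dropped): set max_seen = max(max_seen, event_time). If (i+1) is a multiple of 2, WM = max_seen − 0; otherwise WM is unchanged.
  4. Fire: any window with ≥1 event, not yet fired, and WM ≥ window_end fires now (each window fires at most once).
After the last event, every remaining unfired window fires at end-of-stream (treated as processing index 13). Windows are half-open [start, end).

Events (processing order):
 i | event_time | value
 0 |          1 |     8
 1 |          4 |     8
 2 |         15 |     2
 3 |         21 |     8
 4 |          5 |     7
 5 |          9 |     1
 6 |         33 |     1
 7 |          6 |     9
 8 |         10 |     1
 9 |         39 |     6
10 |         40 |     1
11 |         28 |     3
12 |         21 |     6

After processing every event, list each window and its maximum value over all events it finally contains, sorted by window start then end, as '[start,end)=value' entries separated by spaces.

i=0 t=1 v=8: → [0,7); WM=−∞
i=1 t=4 v=8: → [0,7); WM=4
i=2 t=15 v=2: → [14,21); WM=4
i=3 t=21 v=8: → [21,28); WM=21; [0,7) fires=8 [14,21) fires=2
i=4 t=5 v=7: DROP (t<21-2); WM=21
i=5 t=9 v=1: DROP (t<21-2); WM=21
i=6 t=33 v=1: → [28,35); WM=21
i=7 t=6 v=9: DROP (t<21-2); WM=33; [21,28) fires=8
i=8 t=10 v=1: DROP (t<33-2); WM=33
i=9 t=39 v=6: → [35,42); WM=39; [28,35) fires=1
i=10 t=40 v=1: → [35,42); WM=39
i=11 t=28 v=3: DROP (t<39-2); WM=40
i=12 t=21 v=6: DROP (t<40-2); WM=40

[0,7)=8 [14,21)=2 [21,28)=8 [28,35)=1 [35,42)=6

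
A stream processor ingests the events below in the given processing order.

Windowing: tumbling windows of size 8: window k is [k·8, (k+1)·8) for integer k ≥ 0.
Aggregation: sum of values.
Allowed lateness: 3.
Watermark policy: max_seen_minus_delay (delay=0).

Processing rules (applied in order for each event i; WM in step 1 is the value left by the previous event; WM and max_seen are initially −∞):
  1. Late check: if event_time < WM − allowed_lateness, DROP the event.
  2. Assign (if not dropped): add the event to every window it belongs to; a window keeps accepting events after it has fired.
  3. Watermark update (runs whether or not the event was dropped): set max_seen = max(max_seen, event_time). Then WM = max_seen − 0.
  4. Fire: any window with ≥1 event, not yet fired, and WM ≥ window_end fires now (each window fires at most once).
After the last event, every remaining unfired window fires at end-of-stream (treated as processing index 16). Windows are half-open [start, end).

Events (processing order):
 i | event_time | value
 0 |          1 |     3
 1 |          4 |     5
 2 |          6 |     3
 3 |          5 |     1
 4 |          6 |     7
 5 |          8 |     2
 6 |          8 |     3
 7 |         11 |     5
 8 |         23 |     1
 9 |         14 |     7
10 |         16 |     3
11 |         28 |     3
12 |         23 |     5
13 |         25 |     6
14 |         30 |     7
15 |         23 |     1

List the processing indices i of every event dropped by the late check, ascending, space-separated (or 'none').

9 10 12 15

i=0 t=1 v=3: → [0,8); WM=1
i=1 t=4 v=5: → [0,8); WM=4
i=2 t=6 v=3: → [0,8); WM=6
i=3 t=5 v=1: → [0,8); WM=6
i=4 t=6 v=7: → [0,8); WM=6
i=5 t=8 v=2: → [8,16); WM=8; [0,8) fires=19
i=6 t=8 v=3: → [8,16); WM=8
i=7 t=11 v=5: → [8,16); WM=11
i=8 t=23 v=1: → [16,24); WM=23; [8,16) fires=10
i=9 t=14 v=7: DROP (t<23-3); WM=23
i=10 t=16 v=3: DROP (t<23-3); WM=23
i=11 t=28 v=3: → [24,32); WM=28; [16,24) fires=1
i=12 t=23 v=5: DROP (t<28-3); WM=28
i=13 t=25 v=6: → [24,32); WM=28
i=14 t=30 v=7: → [24,32); WM=30
i=15 t=23 v=1: DROP (t<30-3); WM=30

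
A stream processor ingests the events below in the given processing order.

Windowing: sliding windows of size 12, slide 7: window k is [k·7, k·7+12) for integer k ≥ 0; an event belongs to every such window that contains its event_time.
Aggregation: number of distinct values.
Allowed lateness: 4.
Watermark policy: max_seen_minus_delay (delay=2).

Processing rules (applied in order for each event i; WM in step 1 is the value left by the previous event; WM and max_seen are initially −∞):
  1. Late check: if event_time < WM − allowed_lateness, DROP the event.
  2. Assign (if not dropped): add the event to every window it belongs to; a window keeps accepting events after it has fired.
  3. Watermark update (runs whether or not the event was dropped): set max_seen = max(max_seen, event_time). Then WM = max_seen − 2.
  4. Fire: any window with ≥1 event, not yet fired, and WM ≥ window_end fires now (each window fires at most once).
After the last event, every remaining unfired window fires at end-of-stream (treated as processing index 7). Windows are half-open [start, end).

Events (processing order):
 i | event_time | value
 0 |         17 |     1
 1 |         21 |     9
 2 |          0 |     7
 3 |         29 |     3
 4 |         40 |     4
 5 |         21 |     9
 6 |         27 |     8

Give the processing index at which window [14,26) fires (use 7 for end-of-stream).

i=0 t=17 v=1: → [14,26),[7,19); WM=15
i=1 t=21 v=9: → [21,33),[14,26); WM=19; [7,19) fires=1
i=2 t=0 v=7: DROP (t<19-4); WM=19
i=3 t=29 v=3: → [28,40),[21,33); WM=27; [14,26) fires=2
i=4 t=40 v=4: → [35,47); WM=38; [21,33) fires=2
i=5 t=21 v=9: DROP (t<38-4); WM=38
i=6 t=27 v=8: DROP (t<38-4); WM=38

3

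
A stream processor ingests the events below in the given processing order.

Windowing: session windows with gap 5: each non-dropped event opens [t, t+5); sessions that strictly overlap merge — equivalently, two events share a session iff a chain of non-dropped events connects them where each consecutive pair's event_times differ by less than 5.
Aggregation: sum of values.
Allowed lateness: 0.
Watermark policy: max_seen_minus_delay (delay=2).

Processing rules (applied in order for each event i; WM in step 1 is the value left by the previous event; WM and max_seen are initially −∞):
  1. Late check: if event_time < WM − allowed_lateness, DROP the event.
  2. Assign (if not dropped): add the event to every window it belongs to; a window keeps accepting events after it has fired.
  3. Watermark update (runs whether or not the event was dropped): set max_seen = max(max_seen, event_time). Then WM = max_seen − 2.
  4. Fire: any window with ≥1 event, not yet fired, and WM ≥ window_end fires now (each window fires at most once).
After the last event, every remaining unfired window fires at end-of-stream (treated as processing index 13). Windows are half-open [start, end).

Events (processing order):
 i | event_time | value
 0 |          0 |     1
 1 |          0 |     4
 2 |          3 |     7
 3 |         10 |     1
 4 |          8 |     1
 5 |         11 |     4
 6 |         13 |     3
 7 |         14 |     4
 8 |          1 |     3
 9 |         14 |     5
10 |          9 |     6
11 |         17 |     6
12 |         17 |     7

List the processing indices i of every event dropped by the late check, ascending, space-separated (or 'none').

8 10

i=0 t=0 v=1: → [0,5); WM=-2
i=1 t=0 v=4: → [0,5); WM=-2
i=2 t=3 v=7: → [0,8); WM=1
i=3 t=10 v=1: → [10,15); WM=8
i=4 t=8 v=1: → [8,15); WM=8
i=5 t=11 v=4: → [8,16); WM=9
i=6 t=13 v=3: → [8,18); WM=11
i=7 t=14 v=4: → [8,19); WM=12
i=8 t=1 v=3: DROP (t<12-0); WM=12
i=9 t=14 v=5: → [8,19); WM=12
i=10 t=9 v=6: DROP (t<12-0); WM=12
i=11 t=17 v=6: → [8,22); WM=15
i=12 t=17 v=7: → [8,22); WM=15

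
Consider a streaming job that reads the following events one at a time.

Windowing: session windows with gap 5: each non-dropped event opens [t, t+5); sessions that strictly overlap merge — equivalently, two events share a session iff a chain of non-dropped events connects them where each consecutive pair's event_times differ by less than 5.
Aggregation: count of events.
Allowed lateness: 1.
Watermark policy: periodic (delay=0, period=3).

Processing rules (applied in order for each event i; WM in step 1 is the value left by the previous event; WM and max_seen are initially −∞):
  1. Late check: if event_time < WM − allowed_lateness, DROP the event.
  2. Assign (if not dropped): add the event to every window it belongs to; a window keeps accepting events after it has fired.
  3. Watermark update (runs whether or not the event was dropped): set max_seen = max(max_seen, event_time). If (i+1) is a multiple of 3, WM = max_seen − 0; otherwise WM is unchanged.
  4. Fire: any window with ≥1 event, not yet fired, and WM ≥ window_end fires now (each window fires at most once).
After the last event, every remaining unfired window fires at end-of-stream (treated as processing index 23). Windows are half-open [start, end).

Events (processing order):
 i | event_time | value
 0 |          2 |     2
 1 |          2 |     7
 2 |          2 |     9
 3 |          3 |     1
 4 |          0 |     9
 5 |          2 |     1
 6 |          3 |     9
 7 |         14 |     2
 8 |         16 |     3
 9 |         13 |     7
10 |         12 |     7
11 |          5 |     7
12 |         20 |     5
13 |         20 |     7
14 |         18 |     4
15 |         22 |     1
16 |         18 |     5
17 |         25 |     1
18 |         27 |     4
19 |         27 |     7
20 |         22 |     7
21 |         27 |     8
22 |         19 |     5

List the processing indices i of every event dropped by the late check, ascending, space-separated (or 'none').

i=0 t=2 v=2: → [2,7); WM=−∞
i=1 t=2 v=7: → [2,7); WM=−∞
i=2 t=2 v=9: → [2,7); WM=2
i=3 t=3 v=1: → [2,8); WM=2
i=4 t=0 v=9: DROP (t<2-1); WM=2
i=5 t=2 v=1: → [2,8); WM=3
i=6 t=3 v=9: → [2,8); WM=3
i=7 t=14 v=2: → [14,19); WM=3
i=8 t=16 v=3: → [14,21); WM=16
i=9 t=13 v=7: DROP (t<16-1); WM=16
i=10 t=12 v=7: DROP (t<16-1); WM=16
i=11 t=5 v=7: DROP (t<16-1); WM=16
i=12 t=20 v=5: → [14,25); WM=16
i=13 t=20 v=7: → [14,25); WM=16
i=14 t=18 v=4: → [14,25); WM=20
i=15 t=22 v=1: → [14,27); WM=20
i=16 t=18 v=5: DROP (t<20-1); WM=20
i=17 t=25 v=1: → [14,30); WM=25
i=18 t=27 v=4: → [14,32); WM=25
i=19 t=27 v=7: → [14,32); WM=25
i=20 t=22 v=7: DROP (t<25-1); WM=27
i=21 t=27 v=8: → [14,32); WM=27
i=22 t=19 v=5: DROP (t<27-1); WM=27

4 9 10 11 16 20 22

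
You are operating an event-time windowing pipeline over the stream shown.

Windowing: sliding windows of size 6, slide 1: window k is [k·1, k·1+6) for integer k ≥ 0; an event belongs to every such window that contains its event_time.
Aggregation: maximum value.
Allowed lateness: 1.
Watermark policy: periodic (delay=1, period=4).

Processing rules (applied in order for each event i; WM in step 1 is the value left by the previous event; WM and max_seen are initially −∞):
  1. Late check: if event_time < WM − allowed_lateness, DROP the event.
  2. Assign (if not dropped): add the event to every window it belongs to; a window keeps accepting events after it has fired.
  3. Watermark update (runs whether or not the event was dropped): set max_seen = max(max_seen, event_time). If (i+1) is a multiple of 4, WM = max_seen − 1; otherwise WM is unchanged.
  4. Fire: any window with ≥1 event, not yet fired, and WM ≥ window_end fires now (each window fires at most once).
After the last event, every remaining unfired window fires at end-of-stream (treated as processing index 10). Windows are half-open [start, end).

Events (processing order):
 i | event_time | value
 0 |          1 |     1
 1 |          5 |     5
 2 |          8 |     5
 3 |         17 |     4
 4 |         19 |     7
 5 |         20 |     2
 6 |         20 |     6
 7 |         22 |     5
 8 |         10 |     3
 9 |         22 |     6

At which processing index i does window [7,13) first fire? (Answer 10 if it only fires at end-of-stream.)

3

i=0 t=1 v=1: → [1,7),[0,6); WM=−∞
i=1 t=5 v=5: → [5,11),[4,10),[3,9),[2,8),[1,7),[0,6); WM=−∞
i=2 t=8 v=5: → [8,14),[7,13),[6,12),[5,11),[4,10),[3,9); WM=−∞
i=3 t=17 v=4: → [17,23),[16,22),[15,21),[14,20),[13,19),[12,18); WM=16; [0,6) fires=5 [1,7) fires=5 [2,8) fires=5 [3,9) fires=5 [4,10) fires=5 [5,11) fires=5 [6,12) fires=5 [7,13) fires=5 [8,14) fires=5
i=4 t=19 v=7: → [19,25),[18,24),[17,23),[16,22),[15,21),[14,20); WM=16
i=5 t=20 v=2: → [20,26),[19,25),[18,24),[17,23),[16,22),[15,21); WM=16
i=6 t=20 v=6: → [20,26),[19,25),[18,24),[17,23),[16,22),[15,21); WM=16
i=7 t=22 v=5: → [22,28),[21,27),[20,26),[19,25),[18,24),[17,23); WM=21; [12,18) fires=4 [13,19) fires=4 [14,20) fires=7 [15,21) fires=7
i=8 t=10 v=3: DROP (t<21-1); WM=21
i=9 t=22 v=6: → [22,28),[21,27),[20,26),[19,25),[18,24),[17,23); WM=21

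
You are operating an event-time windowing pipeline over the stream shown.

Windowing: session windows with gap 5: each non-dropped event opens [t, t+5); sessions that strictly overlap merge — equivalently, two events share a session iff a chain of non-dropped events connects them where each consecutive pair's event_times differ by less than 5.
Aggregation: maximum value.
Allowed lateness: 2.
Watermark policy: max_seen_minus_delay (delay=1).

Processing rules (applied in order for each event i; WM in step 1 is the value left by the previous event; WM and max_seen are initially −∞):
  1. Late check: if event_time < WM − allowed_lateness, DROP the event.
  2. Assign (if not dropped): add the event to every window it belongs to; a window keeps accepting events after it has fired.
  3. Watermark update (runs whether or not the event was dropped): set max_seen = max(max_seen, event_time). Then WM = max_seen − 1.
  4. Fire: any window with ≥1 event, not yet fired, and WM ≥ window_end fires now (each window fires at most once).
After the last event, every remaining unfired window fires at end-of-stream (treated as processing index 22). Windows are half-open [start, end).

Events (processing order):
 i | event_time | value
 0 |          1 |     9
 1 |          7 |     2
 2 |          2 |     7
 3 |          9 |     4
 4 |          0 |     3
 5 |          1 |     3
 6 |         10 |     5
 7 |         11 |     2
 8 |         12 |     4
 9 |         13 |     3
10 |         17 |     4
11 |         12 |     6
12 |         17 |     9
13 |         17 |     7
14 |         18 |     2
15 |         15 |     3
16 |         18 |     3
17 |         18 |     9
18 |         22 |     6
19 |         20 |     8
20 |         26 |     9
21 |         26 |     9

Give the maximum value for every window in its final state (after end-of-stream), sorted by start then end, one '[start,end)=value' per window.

i=0 t=1 v=9: → [1,6); WM=0
i=1 t=7 v=2: → [7,12); WM=6
i=2 t=2 v=7: DROP (t<6-2); WM=6
i=3 t=9 v=4: → [7,14); WM=8
i=4 t=0 v=3: DROP (t<8-2); WM=8
i=5 t=1 v=3: DROP (t<8-2); WM=8
i=6 t=10 v=5: → [7,15); WM=9
i=7 t=11 v=2: → [7,16); WM=10
i=8 t=12 v=4: → [7,17); WM=11
i=9 t=13 v=3: → [7,18); WM=12
i=10 t=17 v=4: → [7,22); WM=16
i=11 t=12 v=6: DROP (t<16-2); WM=16
i=12 t=17 v=9: → [7,22); WM=16
i=13 t=17 v=7: → [7,22); WM=16
i=14 t=18 v=2: → [7,23); WM=17
i=15 t=15 v=3: → [7,23); WM=17
i=16 t=18 v=3: → [7,23); WM=17
i=17 t=18 v=9: → [7,23); WM=17
i=18 t=22 v=6: → [7,27); WM=21
i=19 t=20 v=8: → [7,27); WM=21
i=20 t=26 v=9: → [7,31); WM=25
i=21 t=26 v=9: → [7,31); WM=25

[1,6)=9 [7,31)=9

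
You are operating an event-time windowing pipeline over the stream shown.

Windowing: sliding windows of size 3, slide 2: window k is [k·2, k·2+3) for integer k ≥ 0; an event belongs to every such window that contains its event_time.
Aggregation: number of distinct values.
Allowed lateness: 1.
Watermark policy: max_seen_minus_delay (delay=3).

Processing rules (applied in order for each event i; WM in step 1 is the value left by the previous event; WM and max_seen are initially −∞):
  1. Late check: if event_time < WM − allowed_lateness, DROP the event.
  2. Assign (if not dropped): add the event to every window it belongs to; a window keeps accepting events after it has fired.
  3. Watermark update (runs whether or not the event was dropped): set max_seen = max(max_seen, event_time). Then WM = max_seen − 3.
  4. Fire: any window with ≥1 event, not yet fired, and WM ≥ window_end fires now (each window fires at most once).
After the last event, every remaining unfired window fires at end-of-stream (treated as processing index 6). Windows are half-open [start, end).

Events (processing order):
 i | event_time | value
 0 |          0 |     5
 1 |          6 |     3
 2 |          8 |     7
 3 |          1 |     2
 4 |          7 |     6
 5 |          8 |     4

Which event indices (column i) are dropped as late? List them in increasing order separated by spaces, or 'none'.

3

i=0 t=0 v=5: → [0,3); WM=-3
i=1 t=6 v=3: → [6,9),[4,7); WM=3; [0,3) fires=1
i=2 t=8 v=7: → [8,11),[6,9); WM=5
i=3 t=1 v=2: DROP (t<5-1); WM=5
i=4 t=7 v=6: → [6,9); WM=5
i=5 t=8 v=4: → [8,11),[6,9); WM=5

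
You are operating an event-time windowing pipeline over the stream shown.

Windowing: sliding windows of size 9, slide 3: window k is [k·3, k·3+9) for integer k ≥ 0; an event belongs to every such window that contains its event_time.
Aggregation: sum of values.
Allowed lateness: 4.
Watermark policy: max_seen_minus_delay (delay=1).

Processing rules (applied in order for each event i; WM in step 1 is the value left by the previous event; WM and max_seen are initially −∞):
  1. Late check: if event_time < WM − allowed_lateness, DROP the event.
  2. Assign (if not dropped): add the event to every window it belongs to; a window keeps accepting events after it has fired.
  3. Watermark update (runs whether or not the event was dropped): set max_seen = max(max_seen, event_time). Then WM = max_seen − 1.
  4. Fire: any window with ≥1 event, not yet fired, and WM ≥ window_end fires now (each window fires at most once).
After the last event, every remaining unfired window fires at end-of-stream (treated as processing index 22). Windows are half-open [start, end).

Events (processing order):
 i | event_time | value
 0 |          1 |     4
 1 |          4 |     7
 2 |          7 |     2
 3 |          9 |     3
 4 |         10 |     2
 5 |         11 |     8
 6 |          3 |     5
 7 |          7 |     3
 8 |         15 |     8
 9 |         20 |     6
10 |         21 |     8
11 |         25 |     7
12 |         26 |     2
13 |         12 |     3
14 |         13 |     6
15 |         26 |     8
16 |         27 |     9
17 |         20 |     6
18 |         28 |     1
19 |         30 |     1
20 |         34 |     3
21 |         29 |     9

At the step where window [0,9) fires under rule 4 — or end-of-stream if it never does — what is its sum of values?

i=0 t=1 v=4: → [0,9); WM=0
i=1 t=4 v=7: → [3,12),[0,9); WM=3
i=2 t=7 v=2: → [6,15),[3,12),[0,9); WM=6
i=3 t=9 v=3: → [9,18),[6,15),[3,12); WM=8
i=4 t=10 v=2: → [9,18),[6,15),[3,12); WM=9; [0,9) fires=13
i=5 t=11 v=8: → [9,18),[6,15),[3,12); WM=10
i=6 t=3 v=5: DROP (t<10-4); WM=10
i=7 t=7 v=3: → [6,15),[3,12),[0,9); WM=10
i=8 t=15 v=8: → [15,24),[12,21),[9,18); WM=14; [3,12) fires=25
i=9 t=20 v=6: → [18,27),[15,24),[12,21); WM=19; [6,15) fires=18 [9,18) fires=21
i=10 t=21 v=8: → [21,30),[18,27),[15,24); WM=20
i=11 t=25 v=7: → [24,33),[21,30),[18,27); WM=24; [12,21) fires=14 [15,24) fires=22
i=12 t=26 v=2: → [24,33),[21,30),[18,27); WM=25
i=13 t=12 v=3: DROP (t<25-4); WM=25
i=14 t=13 v=6: DROP (t<25-4); WM=25
i=15 t=26 v=8: → [24,33),[21,30),[18,27); WM=25
i=16 t=27 v=9: → [27,36),[24,33),[21,30); WM=26
i=17 t=20 v=6: DROP (t<26-4); WM=26
i=18 t=28 v=1: → [27,36),[24,33),[21,30); WM=27; [18,27) fires=31
i=19 t=30 v=1: → [30,39),[27,36),[24,33); WM=29
i=20 t=34 v=3: → [33,42),[30,39),[27,36); WM=33; [21,30) fires=35 [24,33) fires=28
i=21 t=29 v=9: → [27,36),[24,33),[21,30); WM=33

13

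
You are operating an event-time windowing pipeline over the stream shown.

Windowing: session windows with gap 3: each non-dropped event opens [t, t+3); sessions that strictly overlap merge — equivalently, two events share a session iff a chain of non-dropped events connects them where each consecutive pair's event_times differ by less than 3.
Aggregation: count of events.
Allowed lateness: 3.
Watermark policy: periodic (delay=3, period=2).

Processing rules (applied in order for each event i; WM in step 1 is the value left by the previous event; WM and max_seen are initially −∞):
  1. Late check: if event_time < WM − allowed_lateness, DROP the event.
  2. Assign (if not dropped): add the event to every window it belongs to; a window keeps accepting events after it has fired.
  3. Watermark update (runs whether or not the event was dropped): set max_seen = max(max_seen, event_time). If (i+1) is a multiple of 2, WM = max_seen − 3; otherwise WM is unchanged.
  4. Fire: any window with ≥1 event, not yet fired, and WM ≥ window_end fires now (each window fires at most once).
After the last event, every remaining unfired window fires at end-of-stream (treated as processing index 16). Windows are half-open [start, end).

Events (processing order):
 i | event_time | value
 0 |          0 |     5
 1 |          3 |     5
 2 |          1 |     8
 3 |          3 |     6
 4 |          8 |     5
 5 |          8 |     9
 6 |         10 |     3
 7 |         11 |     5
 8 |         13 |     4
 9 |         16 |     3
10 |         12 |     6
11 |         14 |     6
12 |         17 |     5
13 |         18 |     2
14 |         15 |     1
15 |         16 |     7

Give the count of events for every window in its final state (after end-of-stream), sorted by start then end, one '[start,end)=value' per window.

i=0 t=0 v=5: → [0,3); WM=−∞
i=1 t=3 v=5: → [3,6); WM=0
i=2 t=1 v=8: → [0,6); WM=0
i=3 t=3 v=6: → [0,6); WM=0
i=4 t=8 v=5: → [8,11); WM=0
i=5 t=8 v=9: → [8,11); WM=5
i=6 t=10 v=3: → [8,13); WM=5
i=7 t=11 v=5: → [8,14); WM=8
i=8 t=13 v=4: → [8,16); WM=8
i=9 t=16 v=3: → [16,19); WM=13
i=10 t=12 v=6: → [8,16); WM=13
i=11 t=14 v=6: → [8,19); WM=13
i=12 t=17 v=5: → [8,20); WM=13
i=13 t=18 v=2: → [8,21); WM=15
i=14 t=15 v=1: → [8,21); WM=15
i=15 t=16 v=7: → [8,21); WM=15

[0,6)=4 [8,21)=12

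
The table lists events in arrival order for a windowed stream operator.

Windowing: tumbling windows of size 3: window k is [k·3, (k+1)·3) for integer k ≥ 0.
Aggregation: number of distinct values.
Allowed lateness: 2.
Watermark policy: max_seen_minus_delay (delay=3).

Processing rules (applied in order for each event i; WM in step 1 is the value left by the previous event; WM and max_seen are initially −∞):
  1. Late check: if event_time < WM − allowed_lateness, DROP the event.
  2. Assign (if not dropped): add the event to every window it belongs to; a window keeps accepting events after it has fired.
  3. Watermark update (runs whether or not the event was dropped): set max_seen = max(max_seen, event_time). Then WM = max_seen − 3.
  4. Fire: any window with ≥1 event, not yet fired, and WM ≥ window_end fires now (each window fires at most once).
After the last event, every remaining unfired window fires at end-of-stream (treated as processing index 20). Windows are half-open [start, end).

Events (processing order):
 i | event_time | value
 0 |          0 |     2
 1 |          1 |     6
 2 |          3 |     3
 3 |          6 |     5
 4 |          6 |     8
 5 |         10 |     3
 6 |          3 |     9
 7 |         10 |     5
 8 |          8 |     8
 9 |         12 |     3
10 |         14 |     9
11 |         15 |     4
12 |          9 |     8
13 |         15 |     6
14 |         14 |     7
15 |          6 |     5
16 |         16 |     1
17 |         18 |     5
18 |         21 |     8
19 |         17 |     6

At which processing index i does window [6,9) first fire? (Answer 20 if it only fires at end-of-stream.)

i=0 t=0 v=2: → [0,3); WM=-3
i=1 t=1 v=6: → [0,3); WM=-2
i=2 t=3 v=3: → [3,6); WM=0
i=3 t=6 v=5: → [6,9); WM=3; [0,3) fires=2
i=4 t=6 v=8: → [6,9); WM=3
i=5 t=10 v=3: → [9,12); WM=7; [3,6) fires=1
i=6 t=3 v=9: DROP (t<7-2); WM=7
i=7 t=10 v=5: → [9,12); WM=7
i=8 t=8 v=8: → [6,9); WM=7
i=9 t=12 v=3: → [12,15); WM=9; [6,9) fires=2
i=10 t=14 v=9: → [12,15); WM=11
i=11 t=15 v=4: → [15,18); WM=12; [9,12) fires=2
i=12 t=9 v=8: DROP (t<12-2); WM=12
i=13 t=15 v=6: → [15,18); WM=12
i=14 t=14 v=7: → [12,15); WM=12
i=15 t=6 v=5: DROP (t<12-2); WM=12
i=16 t=16 v=1: → [15,18); WM=13
i=17 t=18 v=5: → [18,21); WM=15; [12,15) fires=3
i=18 t=21 v=8: → [21,24); WM=18; [15,18) fires=3
i=19 t=17 v=6: → [15,18); WM=18

9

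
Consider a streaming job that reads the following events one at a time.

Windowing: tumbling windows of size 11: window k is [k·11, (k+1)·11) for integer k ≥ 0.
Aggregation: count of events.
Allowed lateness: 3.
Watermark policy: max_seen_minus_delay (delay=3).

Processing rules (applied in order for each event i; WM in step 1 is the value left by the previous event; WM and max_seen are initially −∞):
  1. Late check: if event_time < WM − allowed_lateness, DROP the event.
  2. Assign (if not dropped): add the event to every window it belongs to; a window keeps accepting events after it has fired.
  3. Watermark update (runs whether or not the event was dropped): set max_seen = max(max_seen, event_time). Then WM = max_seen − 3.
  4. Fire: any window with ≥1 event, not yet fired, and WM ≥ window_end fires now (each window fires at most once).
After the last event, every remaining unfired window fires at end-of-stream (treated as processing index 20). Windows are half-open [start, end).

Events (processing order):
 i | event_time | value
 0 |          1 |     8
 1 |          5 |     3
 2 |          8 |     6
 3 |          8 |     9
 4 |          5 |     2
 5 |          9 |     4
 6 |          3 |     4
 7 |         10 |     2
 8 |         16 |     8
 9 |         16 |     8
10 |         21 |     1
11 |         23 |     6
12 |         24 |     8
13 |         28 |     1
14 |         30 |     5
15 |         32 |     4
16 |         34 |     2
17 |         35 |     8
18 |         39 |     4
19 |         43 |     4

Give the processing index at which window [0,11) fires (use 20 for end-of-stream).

8

i=0 t=1 v=8: → [0,11); WM=-2
i=1 t=5 v=3: → [0,11); WM=2
i=2 t=8 v=6: → [0,11); WM=5
i=3 t=8 v=9: → [0,11); WM=5
i=4 t=5 v=2: → [0,11); WM=5
i=5 t=9 v=4: → [0,11); WM=6
i=6 t=3 v=4: → [0,11); WM=6
i=7 t=10 v=2: → [0,11); WM=7
i=8 t=16 v=8: → [11,22); WM=13; [0,11) fires=8
i=9 t=16 v=8: → [11,22); WM=13
i=10 t=21 v=1: → [11,22); WM=18
i=11 t=23 v=6: → [22,33); WM=20
i=12 t=24 v=8: → [22,33); WM=21
i=13 t=28 v=1: → [22,33); WM=25; [11,22) fires=3
i=14 t=30 v=5: → [22,33); WM=27
i=15 t=32 v=4: → [22,33); WM=29
i=16 t=34 v=2: → [33,44); WM=31
i=17 t=35 v=8: → [33,44); WM=32
i=18 t=39 v=4: → [33,44); WM=36; [22,33) fires=5
i=19 t=43 v=4: → [33,44); WM=40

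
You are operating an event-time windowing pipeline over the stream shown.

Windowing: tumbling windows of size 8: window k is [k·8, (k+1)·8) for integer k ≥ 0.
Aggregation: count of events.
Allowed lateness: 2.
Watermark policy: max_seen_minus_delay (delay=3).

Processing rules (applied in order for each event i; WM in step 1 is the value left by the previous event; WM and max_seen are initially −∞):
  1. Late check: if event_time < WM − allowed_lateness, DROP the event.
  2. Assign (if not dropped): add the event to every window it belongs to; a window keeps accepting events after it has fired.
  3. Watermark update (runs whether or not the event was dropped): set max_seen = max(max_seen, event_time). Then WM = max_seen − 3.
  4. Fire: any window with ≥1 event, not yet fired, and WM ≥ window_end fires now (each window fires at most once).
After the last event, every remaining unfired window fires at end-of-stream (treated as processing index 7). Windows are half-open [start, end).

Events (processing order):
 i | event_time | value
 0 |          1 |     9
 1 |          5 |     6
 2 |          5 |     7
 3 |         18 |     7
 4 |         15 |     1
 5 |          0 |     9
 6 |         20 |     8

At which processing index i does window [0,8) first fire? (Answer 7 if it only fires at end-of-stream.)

3

i=0 t=1 v=9: → [0,8); WM=-2
i=1 t=5 v=6: → [0,8); WM=2
i=2 t=5 v=7: → [0,8); WM=2
i=3 t=18 v=7: → [16,24); WM=15; [0,8) fires=3
i=4 t=15 v=1: → [8,16); WM=15
i=5 t=0 v=9: DROP (t<15-2); WM=15
i=6 t=20 v=8: → [16,24); WM=17; [8,16) fires=1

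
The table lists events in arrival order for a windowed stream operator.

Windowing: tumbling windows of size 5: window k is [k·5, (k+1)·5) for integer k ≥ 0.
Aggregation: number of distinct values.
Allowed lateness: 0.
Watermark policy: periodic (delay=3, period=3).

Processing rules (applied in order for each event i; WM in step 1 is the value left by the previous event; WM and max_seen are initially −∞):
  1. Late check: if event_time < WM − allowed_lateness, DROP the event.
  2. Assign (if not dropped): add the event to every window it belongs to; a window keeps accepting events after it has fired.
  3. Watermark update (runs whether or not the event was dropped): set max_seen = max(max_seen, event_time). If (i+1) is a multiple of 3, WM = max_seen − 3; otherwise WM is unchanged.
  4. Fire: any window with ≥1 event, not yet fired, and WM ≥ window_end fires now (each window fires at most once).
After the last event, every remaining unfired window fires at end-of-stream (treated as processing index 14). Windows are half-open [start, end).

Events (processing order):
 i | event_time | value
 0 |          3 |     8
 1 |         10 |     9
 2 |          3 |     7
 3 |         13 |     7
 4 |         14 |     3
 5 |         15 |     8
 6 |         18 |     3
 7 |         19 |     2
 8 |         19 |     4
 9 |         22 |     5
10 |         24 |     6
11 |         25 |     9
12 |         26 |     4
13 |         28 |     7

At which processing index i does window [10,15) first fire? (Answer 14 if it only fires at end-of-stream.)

i=0 t=3 v=8: → [0,5); WM=−∞
i=1 t=10 v=9: → [10,15); WM=−∞
i=2 t=3 v=7: → [0,5); WM=7; [0,5) fires=2
i=3 t=13 v=7: → [10,15); WM=7
i=4 t=14 v=3: → [10,15); WM=7
i=5 t=15 v=8: → [15,20); WM=12
i=6 t=18 v=3: → [15,20); WM=12
i=7 t=19 v=2: → [15,20); WM=12
i=8 t=19 v=4: → [15,20); WM=16; [10,15) fires=3
i=9 t=22 v=5: → [20,25); WM=16
i=10 t=24 v=6: → [20,25); WM=16
i=11 t=25 v=9: → [25,30); WM=22; [15,20) fires=4
i=12 t=26 v=4: → [25,30); WM=22
i=13 t=28 v=7: → [25,30); WM=22

8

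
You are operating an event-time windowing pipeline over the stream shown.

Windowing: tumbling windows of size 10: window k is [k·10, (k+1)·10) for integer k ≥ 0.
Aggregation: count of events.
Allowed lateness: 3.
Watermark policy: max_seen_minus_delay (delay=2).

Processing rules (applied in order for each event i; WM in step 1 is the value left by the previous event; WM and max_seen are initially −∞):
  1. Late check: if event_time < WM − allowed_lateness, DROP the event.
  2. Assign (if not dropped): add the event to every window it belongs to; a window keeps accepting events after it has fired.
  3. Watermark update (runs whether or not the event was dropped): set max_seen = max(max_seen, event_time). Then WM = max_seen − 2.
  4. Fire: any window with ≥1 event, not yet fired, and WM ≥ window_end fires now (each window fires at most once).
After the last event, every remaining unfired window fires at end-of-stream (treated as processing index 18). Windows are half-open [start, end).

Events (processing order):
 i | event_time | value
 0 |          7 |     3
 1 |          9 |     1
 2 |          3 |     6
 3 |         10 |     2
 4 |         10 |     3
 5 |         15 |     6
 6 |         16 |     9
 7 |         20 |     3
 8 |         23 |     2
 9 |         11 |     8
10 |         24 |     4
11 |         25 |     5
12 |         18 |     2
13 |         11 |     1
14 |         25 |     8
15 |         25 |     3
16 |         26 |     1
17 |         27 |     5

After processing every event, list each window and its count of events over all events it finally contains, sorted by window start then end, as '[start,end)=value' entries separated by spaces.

i=0 t=7 v=3: → [0,10); WM=5
i=1 t=9 v=1: → [0,10); WM=7
i=2 t=3 v=6: DROP (t<7-3); WM=7
i=3 t=10 v=2: → [10,20); WM=8
i=4 t=10 v=3: → [10,20); WM=8
i=5 t=15 v=6: → [10,20); WM=13; [0,10) fires=2
i=6 t=16 v=9: → [10,20); WM=14
i=7 t=20 v=3: → [20,30); WM=18
i=8 t=23 v=2: → [20,30); WM=21; [10,20) fires=4
i=9 t=11 v=8: DROP (t<21-3); WM=21
i=10 t=24 v=4: → [20,30); WM=22
i=11 t=25 v=5: → [20,30); WM=23
i=12 t=18 v=2: DROP (t<23-3); WM=23
i=13 t=11 v=1: DROP (t<23-3); WM=23
i=14 t=25 v=8: → [20,30); WM=23
i=15 t=25 v=3: → [20,30); WM=23
i=16 t=26 v=1: → [20,30); WM=24
i=17 t=27 v=5: → [20,30); WM=25

[0,10)=2 [10,20)=4 [20,30)=8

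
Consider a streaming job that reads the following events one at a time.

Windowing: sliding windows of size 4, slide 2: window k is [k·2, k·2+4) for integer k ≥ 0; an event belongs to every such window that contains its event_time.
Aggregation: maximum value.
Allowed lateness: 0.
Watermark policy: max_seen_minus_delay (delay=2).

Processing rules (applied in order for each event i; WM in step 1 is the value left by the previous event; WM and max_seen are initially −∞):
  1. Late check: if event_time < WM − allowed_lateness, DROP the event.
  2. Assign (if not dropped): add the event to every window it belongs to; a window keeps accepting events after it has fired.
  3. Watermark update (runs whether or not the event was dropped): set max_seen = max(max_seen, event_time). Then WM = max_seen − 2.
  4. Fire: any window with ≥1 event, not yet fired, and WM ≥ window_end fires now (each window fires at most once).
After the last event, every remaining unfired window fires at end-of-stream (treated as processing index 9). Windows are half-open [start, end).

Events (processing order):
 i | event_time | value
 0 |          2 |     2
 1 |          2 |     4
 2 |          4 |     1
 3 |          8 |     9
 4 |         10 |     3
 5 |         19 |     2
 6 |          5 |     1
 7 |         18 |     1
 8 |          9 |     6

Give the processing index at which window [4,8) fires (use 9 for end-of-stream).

4

i=0 t=2 v=2: → [2,6),[0,4); WM=0
i=1 t=2 v=4: → [2,6),[0,4); WM=0
i=2 t=4 v=1: → [4,8),[2,6); WM=2
i=3 t=8 v=9: → [8,12),[6,10); WM=6; [0,4) fires=4 [2,6) fires=4
i=4 t=10 v=3: → [10,14),[8,12); WM=8; [4,8) fires=1
i=5 t=19 v=2: → [18,22),[16,20); WM=17; [6,10) fires=9 [8,12) fires=9 [10,14) fires=3
i=6 t=5 v=1: DROP (t<17-0); WM=17
i=7 t=18 v=1: → [18,22),[16,20); WM=17
i=8 t=9 v=6: DROP (t<17-0); WM=17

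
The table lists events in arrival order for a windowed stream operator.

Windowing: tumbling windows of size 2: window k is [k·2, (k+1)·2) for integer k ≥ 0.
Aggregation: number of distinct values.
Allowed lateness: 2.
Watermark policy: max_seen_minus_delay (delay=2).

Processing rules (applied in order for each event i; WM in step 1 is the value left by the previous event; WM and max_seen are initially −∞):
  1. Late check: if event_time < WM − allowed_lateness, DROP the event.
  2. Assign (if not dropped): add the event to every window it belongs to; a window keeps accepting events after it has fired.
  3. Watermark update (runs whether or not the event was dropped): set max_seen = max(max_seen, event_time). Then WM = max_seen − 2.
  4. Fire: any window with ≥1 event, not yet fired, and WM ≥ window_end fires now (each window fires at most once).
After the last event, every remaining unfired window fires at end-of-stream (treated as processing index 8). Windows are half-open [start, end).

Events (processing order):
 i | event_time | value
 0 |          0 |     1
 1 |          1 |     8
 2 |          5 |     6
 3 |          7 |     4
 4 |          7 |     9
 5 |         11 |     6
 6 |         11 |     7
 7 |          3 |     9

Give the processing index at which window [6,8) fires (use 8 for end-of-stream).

5

i=0 t=0 v=1: → [0,2); WM=-2
i=1 t=1 v=8: → [0,2); WM=-1
i=2 t=5 v=6: → [4,6); WM=3; [0,2) fires=2
i=3 t=7 v=4: → [6,8); WM=5
i=4 t=7 v=9: → [6,8); WM=5
i=5 t=11 v=6: → [10,12); WM=9; [4,6) fires=1 [6,8) fires=2
i=6 t=11 v=7: → [10,12); WM=9
i=7 t=3 v=9: DROP (t<9-2); WM=9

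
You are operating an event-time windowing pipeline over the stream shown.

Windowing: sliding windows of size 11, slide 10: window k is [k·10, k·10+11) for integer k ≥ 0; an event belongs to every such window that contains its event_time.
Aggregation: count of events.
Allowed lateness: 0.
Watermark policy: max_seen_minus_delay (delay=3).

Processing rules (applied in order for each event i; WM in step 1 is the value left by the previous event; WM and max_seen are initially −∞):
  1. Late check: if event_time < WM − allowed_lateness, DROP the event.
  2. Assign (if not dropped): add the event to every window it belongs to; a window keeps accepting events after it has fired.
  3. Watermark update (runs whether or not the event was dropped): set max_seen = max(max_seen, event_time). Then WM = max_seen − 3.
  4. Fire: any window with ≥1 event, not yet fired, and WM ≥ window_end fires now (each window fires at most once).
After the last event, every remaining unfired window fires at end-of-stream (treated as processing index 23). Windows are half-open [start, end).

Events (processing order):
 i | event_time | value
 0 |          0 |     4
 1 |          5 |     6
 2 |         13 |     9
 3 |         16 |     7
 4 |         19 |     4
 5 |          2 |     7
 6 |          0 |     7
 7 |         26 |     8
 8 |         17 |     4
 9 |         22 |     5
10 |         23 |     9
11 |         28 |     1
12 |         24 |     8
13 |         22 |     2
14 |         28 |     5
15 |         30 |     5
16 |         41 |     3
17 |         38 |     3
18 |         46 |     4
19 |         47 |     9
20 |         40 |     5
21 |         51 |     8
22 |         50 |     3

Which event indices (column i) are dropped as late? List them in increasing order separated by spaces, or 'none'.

i=0 t=0 v=4: → [0,11); WM=-3
i=1 t=5 v=6: → [0,11); WM=2
i=2 t=13 v=9: → [10,21); WM=10
i=3 t=16 v=7: → [10,21); WM=13; [0,11) fires=2
i=4 t=19 v=4: → [10,21); WM=16
i=5 t=2 v=7: DROP (t<16-0); WM=16
i=6 t=0 v=7: DROP (t<16-0); WM=16
i=7 t=26 v=8: → [20,31); WM=23; [10,21) fires=3
i=8 t=17 v=4: DROP (t<23-0); WM=23
i=9 t=22 v=5: DROP (t<23-0); WM=23
i=10 t=23 v=9: → [20,31); WM=23
i=11 t=28 v=1: → [20,31); WM=25
i=12 t=24 v=8: DROP (t<25-0); WM=25
i=13 t=22 v=2: DROP (t<25-0); WM=25
i=14 t=28 v=5: → [20,31); WM=25
i=15 t=30 v=5: → [30,41),[20,31); WM=27
i=16 t=41 v=3: → [40,51); WM=38; [20,31) fires=5
i=17 t=38 v=3: → [30,41); WM=38
i=18 t=46 v=4: → [40,51); WM=43; [30,41) fires=2
i=19 t=47 v=9: → [40,51); WM=44
i=20 t=40 v=5: DROP (t<44-0); WM=44
i=21 t=51 v=8: → [50,61); WM=48
i=22 t=50 v=3: → [50,61),[40,51); WM=48

5 6 8 9 12 13 20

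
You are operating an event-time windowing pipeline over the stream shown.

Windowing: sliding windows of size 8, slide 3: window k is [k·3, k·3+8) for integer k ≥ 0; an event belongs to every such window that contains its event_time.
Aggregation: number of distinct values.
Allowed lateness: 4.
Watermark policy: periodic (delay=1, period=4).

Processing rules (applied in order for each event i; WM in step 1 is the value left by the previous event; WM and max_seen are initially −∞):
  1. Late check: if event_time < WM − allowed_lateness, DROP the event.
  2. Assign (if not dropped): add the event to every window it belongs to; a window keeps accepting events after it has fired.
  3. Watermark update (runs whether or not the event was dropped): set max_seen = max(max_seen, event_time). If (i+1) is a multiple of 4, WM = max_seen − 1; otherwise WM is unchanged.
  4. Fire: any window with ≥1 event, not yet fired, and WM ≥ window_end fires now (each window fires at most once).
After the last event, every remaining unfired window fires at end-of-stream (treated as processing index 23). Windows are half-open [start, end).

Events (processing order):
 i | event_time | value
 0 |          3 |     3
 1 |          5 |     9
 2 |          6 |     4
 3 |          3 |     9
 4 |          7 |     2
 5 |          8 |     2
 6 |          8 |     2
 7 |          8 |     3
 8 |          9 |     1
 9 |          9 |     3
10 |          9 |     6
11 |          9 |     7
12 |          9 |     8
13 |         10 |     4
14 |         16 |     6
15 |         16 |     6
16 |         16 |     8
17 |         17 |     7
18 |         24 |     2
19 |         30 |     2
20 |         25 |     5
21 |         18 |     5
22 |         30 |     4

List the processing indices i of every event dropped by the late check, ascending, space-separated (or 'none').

21

i=0 t=3 v=3: → [3,11),[0,8); WM=−∞
i=1 t=5 v=9: → [3,11),[0,8); WM=−∞
i=2 t=6 v=4: → [6,14),[3,11),[0,8); WM=−∞
i=3 t=3 v=9: → [3,11),[0,8); WM=5
i=4 t=7 v=2: → [6,14),[3,11),[0,8); WM=5
i=5 t=8 v=2: → [6,14),[3,11); WM=5
i=6 t=8 v=2: → [6,14),[3,11); WM=5
i=7 t=8 v=3: → [6,14),[3,11); WM=7
i=8 t=9 v=1: → [9,17),[6,14),[3,11); WM=7
i=9 t=9 v=3: → [9,17),[6,14),[3,11); WM=7
i=10 t=9 v=6: → [9,17),[6,14),[3,11); WM=7
i=11 t=9 v=7: → [9,17),[6,14),[3,11); WM=8; [0,8) fires=4
i=12 t=9 v=8: → [9,17),[6,14),[3,11); WM=8
i=13 t=10 v=4: → [9,17),[6,14),[3,11); WM=8
i=14 t=16 v=6: → [15,23),[12,20),[9,17); WM=8
i=15 t=16 v=6: → [15,23),[12,20),[9,17); WM=15; [3,11) fires=8 [6,14) fires=7
i=16 t=16 v=8: → [15,23),[12,20),[9,17); WM=15
i=17 t=17 v=7: → [15,23),[12,20); WM=15
i=18 t=24 v=2: → [24,32),[21,29),[18,26); WM=15
i=19 t=30 v=2: → [30,38),[27,35),[24,32); WM=29; [9,17) fires=6 [12,20) fires=3 [15,23) fires=3 [18,26) fires=1 [21,29) fires=1
i=20 t=25 v=5: → [24,32),[21,29),[18,26); WM=29
i=21 t=18 v=5: DROP (t<29-4); WM=29
i=22 t=30 v=4: → [30,38),[27,35),[24,32); WM=29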